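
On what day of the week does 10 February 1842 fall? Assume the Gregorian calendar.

Doomsday rule: the anchor day for the 1800s is Friday. For year 42: 42÷12 = 3 r 6, and 6÷4 = 1, so 3+6+1 = 10.
Friday + 10 ≡ Monday — that's 1842's doomsday.
In February the doomsday date is Feb 28 (1842 is not a leap year).
Feb 10 is 18 days before Feb 28; 18 mod 7 = 4, so Monday − 4 = Thursday.

Thursday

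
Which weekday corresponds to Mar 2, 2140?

Doomsday rule: the anchor day for the 2100s is Sunday. For year 40: 40÷12 = 3 r 4, and 4÷4 = 1, so 3+4+1 = 8.
Sunday + 8 ≡ Monday — that's 2140's doomsday.
In March the doomsday date is Mar 14.
Mar 2 is 12 days before Mar 14; 12 mod 7 = 5, so Monday − 5 = Wednesday.

Wednesday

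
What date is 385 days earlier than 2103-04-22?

April 2, 2102

−22 → Mar 31, 2103 (end of Mar, 31 days; 363 left).
−31 → Feb 28, 2103 (end of Feb, 28 days; 332 left).
−28 → Jan 31, 2103 (end of Jan, 31 days; 304 left).
−31 → Dec 31, 2102 (end of Dec, 31 days; 273 left).
−31 → Nov 30, 2102 (end of Nov, 30 days; 242 left).
−30 → Oct 31, 2102 (end of Oct, 31 days; 212 left).
−31 → Sep 30, 2102 (end of Sep, 30 days; 181 left).
−30 → Aug 31, 2102 (end of Aug, 31 days; 151 left).
−31 → Jul 31, 2102 (end of Jul, 31 days; 120 left).
−31 → Jun 30, 2102 (end of Jun, 30 days; 89 left).
−30 → May 31, 2102 (end of May, 31 days; 59 left).
−31 → Apr 30, 2102 (end of Apr, 30 days; 28 left).
−28 → Apr 2, 2102.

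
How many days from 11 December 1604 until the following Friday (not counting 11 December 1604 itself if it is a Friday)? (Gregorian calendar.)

6

Dec 11, 1604 is a Saturday.
From Saturday to the next Friday is 6 days.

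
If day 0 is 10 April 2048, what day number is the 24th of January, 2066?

6498

Apr 10, 2048 → Apr 10, 2049: 365 days.
Apr 10, 2049 → Apr 10, 2050: 365 days.
Apr 10, 2050 → Apr 10, 2051: 365 days.
Apr 10, 2051 → Apr 10, 2052: 366 days (Feb 29, 2052 is in that span).
Apr 10, 2052 → Apr 10, 2053: 365 days.
Apr 10, 2053 → Apr 10, 2054: 365 days.
Apr 10, 2054 → Apr 10, 2055: 365 days.
Apr 10, 2055 → Apr 10, 2056: 366 days (Feb 29, 2056 is in that span).
Apr 10, 2056 → Apr 10, 2057: 365 days.
Apr 10, 2057 → Apr 10, 2058: 365 days.
Apr 10, 2058 → Apr 10, 2059: 365 days.
Apr 10, 2059 → Apr 10, 2060: 366 days (Feb 29, 2060 is in that span).
Apr 10, 2060 → Apr 10, 2061: 365 days.
Apr 10, 2061 → Apr 10, 2062: 365 days.
Apr 10, 2062 → Apr 10, 2063: 365 days.
Apr 10, 2063 → Apr 10, 2064: 366 days (Feb 29, 2064 is in that span).
Apr 10, 2064 → Apr 10, 2065: 365 days.
Apr 10, 2065 → May 10, 2065: 30 days (April has 30).
May 10, 2065 → Jun 10, 2065: 31 days (May has 31).
Jun 10, 2065 → Jul 10, 2065: 30 days (June has 30).
Jul 10, 2065 → Aug 10, 2065: 31 days (July has 31).
Aug 10, 2065 → Sep 10, 2065: 31 days (August has 31).
Sep 10, 2065 → Oct 10, 2065: 30 days (September has 30).
Oct 10, 2065 → Nov 10, 2065: 31 days (October has 31).
Nov 10, 2065 → Dec 10, 2065: 30 days (November has 30).
Dec 10, 2065 → Jan 10, 2066: 31 days (December has 31).
Jan 10, 2066 → Jan 24, 2066: 14 days.
Total: 6498 days.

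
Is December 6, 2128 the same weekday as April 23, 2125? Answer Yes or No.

From Apr 23, 2125 to Dec 6, 2128 is 1323 days.
1323 mod 7 = 0, so they are the same weekday.
(Apr 23, 2125 is a Monday; Dec 6, 2128 is a Monday.)

Yes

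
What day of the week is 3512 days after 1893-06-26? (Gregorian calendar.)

Saturday

Jun 26, 1893 is a Monday.
3512 mod 7 = 5, so 3512 days after a Monday is Monday + 5 = Saturday.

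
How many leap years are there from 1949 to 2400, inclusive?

110

Multiples of 4 in [1949,2400]: 113.
Of those, multiples of 100: 5 (not leap unless ÷400).
Multiples of 400: 2.
Leap years = 113 − 5 + 2 = 110.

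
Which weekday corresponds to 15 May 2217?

Thursday

Doomsday rule: the anchor day for the 2200s is Friday. For year 17: 17÷12 = 1 r 5, and 5÷4 = 1, so 1+5+1 = 7.
Friday + 7 ≡ Friday — that's 2217's doomsday.
In May the doomsday date is May 9.
May 15 is 6 days after May 9; 6 mod 7 = 6, so Friday + 6 = Thursday.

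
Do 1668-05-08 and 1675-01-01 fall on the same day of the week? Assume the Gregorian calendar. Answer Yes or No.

Yes

From May 8, 1668 to Jan 1, 1675 is 2429 days.
2429 mod 7 = 0, so they are the same weekday.
(May 8, 1668 is a Tuesday; Jan 1, 1675 is a Tuesday.)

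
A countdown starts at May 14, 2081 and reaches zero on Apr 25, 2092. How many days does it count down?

May 14, 2081 → May 14, 2082: 365 days.
May 14, 2082 → May 14, 2083: 365 days.
May 14, 2083 → May 14, 2084: 366 days (Feb 29, 2084 is in that span).
May 14, 2084 → May 14, 2085: 365 days.
May 14, 2085 → May 14, 2086: 365 days.
May 14, 2086 → May 14, 2087: 365 days.
May 14, 2087 → May 14, 2088: 366 days (Feb 29, 2088 is in that span).
May 14, 2088 → May 14, 2089: 365 days.
May 14, 2089 → May 14, 2090: 365 days.
May 14, 2090 → May 14, 2091: 365 days.
May 14, 2091 → Jun 14, 2091: 31 days (May has 31).
Jun 14, 2091 → Jul 14, 2091: 30 days (June has 30).
Jul 14, 2091 → Aug 14, 2091: 31 days (July has 31).
Aug 14, 2091 → Sep 14, 2091: 31 days (August has 31).
Sep 14, 2091 → Oct 14, 2091: 30 days (September has 30).
Oct 14, 2091 → Nov 14, 2091: 31 days (October has 31).
Nov 14, 2091 → Dec 14, 2091: 30 days (November has 30).
Dec 14, 2091 → Jan 14, 2092: 31 days (December has 31).
Jan 14, 2092 → Feb 14, 2092: 31 days (January has 31).
Feb 14, 2092 → Mar 14, 2092: 29 days (February has 29).
Mar 14, 2092 → Apr 14, 2092: 31 days (March has 31).
Apr 14, 2092 → Apr 25, 2092: 11 days.
Total: 3999 days.

3999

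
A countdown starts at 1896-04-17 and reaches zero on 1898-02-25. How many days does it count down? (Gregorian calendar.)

Apr 17, 1896 → Apr 17, 1897: 365 days.
Apr 17, 1897 → May 17, 1897: 30 days (April has 30).
May 17, 1897 → Jun 17, 1897: 31 days (May has 31).
Jun 17, 1897 → Jul 17, 1897: 30 days (June has 30).
Jul 17, 1897 → Aug 17, 1897: 31 days (July has 31).
Aug 17, 1897 → Sep 17, 1897: 31 days (August has 31).
Sep 17, 1897 → Oct 17, 1897: 30 days (September has 30).
Oct 17, 1897 → Nov 17, 1897: 31 days (October has 31).
Nov 17, 1897 → Dec 17, 1897: 30 days (November has 30).
Dec 17, 1897 → Jan 17, 1898: 31 days (December has 31).
Jan 17, 1898 → Feb 17, 1898: 31 days (January has 31).
Feb 17, 1898 → Feb 25, 1898: 8 days.
Total: 679 days.

679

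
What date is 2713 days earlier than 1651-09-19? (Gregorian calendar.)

April 15, 1644

−365 (one year) → Sep 19, 1650 (2348 left).
−365 (one year) → Sep 19, 1649 (1983 left).
−365 (one year) → Sep 19, 1648 (1618 left).
−366 (one year; includes Feb 29, 1648) → Sep 19, 1647 (1252 left).
−365 (one year) → Sep 19, 1646 (887 left).
−365 (one year) → Sep 19, 1645 (522 left).
−365 (one year) → Sep 19, 1644 (157 left).
−19 → Aug 31, 1644 (end of Aug, 31 days; 138 left).
−31 → Jul 31, 1644 (end of Jul, 31 days; 107 left).
−31 → Jun 30, 1644 (end of Jun, 30 days; 76 left).
−30 → May 31, 1644 (end of May, 31 days; 46 left).
−31 → Apr 30, 1644 (end of Apr, 30 days; 15 left).
−15 → Apr 15, 1644.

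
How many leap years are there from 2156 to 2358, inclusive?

49

Multiples of 4 in [2156,2358]: 51.
Of those, multiples of 100: 2 (not leap unless ÷400).
Multiples of 400: 0.
Leap years = 51 − 2 + 0 = 49.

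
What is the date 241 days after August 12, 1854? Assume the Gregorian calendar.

Aug has 31 days: +20 → Sep 1, 1854 (221 left).
Sep has 30 days: +30 → Oct 1, 1854 (191 left).
Oct has 31 days: +31 → Nov 1, 1854 (160 left).
Nov has 30 days: +30 → Dec 1, 1854 (130 left).
Dec has 31 days: +31 → Jan 1, 1855 (99 left).
Jan has 31 days: +31 → Feb 1, 1855 (68 left).
Feb has 28 days: +28 → Mar 1, 1855 (40 left).
Mar has 31 days: +31 → Apr 1, 1855 (9 left).
+9 → Apr 10, 1855.

April 10, 1855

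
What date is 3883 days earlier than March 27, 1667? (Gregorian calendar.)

August 8, 1656

−365 (one year) → Mar 27, 1666 (3518 left).
−365 (one year) → Mar 27, 1665 (3153 left).
−365 (one year) → Mar 27, 1664 (2788 left).
−366 (one year; includes Feb 29, 1664) → Mar 27, 1663 (2422 left).
−365 (one year) → Mar 27, 1662 (2057 left).
−365 (one year) → Mar 27, 1661 (1692 left).
−365 (one year) → Mar 27, 1660 (1327 left).
−366 (one year; includes Feb 29, 1660) → Mar 27, 1659 (961 left).
−365 (one year) → Mar 27, 1658 (596 left).
−365 (one year) → Mar 27, 1657 (231 left).
−27 → Feb 28, 1657 (end of Feb, 28 days; 204 left).
−28 → Jan 31, 1657 (end of Jan, 31 days; 176 left).
−31 → Dec 31, 1656 (end of Dec, 31 days; 145 left).
−31 → Nov 30, 1656 (end of Nov, 30 days; 114 left).
−30 → Oct 31, 1656 (end of Oct, 31 days; 84 left).
−31 → Sep 30, 1656 (end of Sep, 30 days; 53 left).
−30 → Aug 31, 1656 (end of Aug, 31 days; 23 left).
−23 → Aug 8, 1656.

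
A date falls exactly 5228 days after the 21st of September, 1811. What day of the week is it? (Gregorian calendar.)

Sep 21, 1811 is a Saturday.
5228 mod 7 = 6, so 5228 days after a Saturday is Saturday + 6 = Friday.

Friday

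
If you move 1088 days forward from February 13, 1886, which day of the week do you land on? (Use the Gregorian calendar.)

Feb 13, 1886 is a Saturday.
1088 mod 7 = 3, so 1088 days after a Saturday is Saturday + 3 = Tuesday.

Tuesday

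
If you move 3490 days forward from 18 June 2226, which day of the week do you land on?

First find the weekday of Jun 18, 2226. Doomsday rule: the anchor day for the 2200s is Friday. For year 26: 26÷12 = 2 r 2, and 2÷4 = 0, so 2+2+0 = 4.
Friday + 4 ≡ Tuesday — that's 2226's doomsday.
In June the doomsday date is Jun 6.
Jun 18 is 12 days after Jun 6; 12 mod 7 = 5, so Tuesday + 5 = Sunday.
3490 mod 7 = 4, so 3490 days after a Sunday is Sunday + 4 = Thursday.

Thursday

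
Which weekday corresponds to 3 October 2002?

January 1, 2002 is a Tuesday.
Jan 1, 2002 → Feb 1, 2002: 31 days (January has 31).
Feb 1, 2002 → Mar 1, 2002: 28 days (February has 28).
Mar 1, 2002 → Apr 1, 2002: 31 days (March has 31).
Apr 1, 2002 → May 1, 2002: 30 days (April has 30).
May 1, 2002 → Jun 1, 2002: 31 days (May has 31).
Jun 1, 2002 → Jul 1, 2002: 30 days (June has 30).
Jul 1, 2002 → Aug 1, 2002: 31 days (July has 31).
Aug 1, 2002 → Sep 1, 2002: 31 days (August has 31).
Sep 1, 2002 → Oct 1, 2002: 30 days (September has 30).
Oct 1, 2002 → Oct 3, 2002: 2 days.
Total: 275 days.
275 mod 7 = 2, so Tuesday + 2 = Thursday.

Thursday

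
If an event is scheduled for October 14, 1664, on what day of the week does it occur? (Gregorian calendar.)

Tuesday

Doomsday rule: the anchor day for the 1600s is Tuesday. For year 64: 64÷12 = 5 r 4, and 4÷4 = 1, so 5+4+1 = 10.
Tuesday + 10 ≡ Friday — that's 1664's doomsday.
In October the doomsday date is Oct 10.
Oct 14 is 4 days after Oct 10; 4 mod 7 = 4, so Friday + 4 = Tuesday.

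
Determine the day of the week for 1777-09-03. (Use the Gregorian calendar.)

Doomsday rule: the anchor day for the 1700s is Sunday. For year 77: 77÷12 = 6 r 5, and 5÷4 = 1, so 6+5+1 = 12.
Sunday + 12 ≡ Friday — that's 1777's doomsday.
In September the doomsday date is Sep 5.
Sep 3 is 2 days before Sep 5; 2 mod 7 = 2, so Friday − 2 = Wednesday.

Wednesday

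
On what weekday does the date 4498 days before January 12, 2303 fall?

First find the weekday of Jan 12, 2303. Doomsday rule: the anchor day for the 2300s is Wednesday. For year 03: 3÷12 = 0 r 3, and 3÷4 = 0, so 0+3+0 = 3.
Wednesday + 3 ≡ Saturday — that's 2303's doomsday.
In January the doomsday date is Jan 3 (2303 is not a leap year).
Jan 12 is 9 days after Jan 3; 9 mod 7 = 2, so Saturday + 2 = Monday.
4498 mod 7 = 4, so 4498 days before a Monday is Monday − 4 = Thursday.

Thursday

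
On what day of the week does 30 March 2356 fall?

Doomsday rule: the anchor day for the 2300s is Wednesday. For year 56: 56÷12 = 4 r 8, and 8÷4 = 2, so 4+8+2 = 14.
Wednesday + 14 ≡ Wednesday — that's 2356's doomsday.
In March the doomsday date is Mar 14.
Mar 30 is 16 days after Mar 14; 16 mod 7 = 2, so Wednesday + 2 = Friday.

Friday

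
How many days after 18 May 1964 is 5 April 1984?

May 18, 1964 → May 18, 1965: 365 days.
May 18, 1965 → May 18, 1966: 365 days.
May 18, 1966 → May 18, 1967: 365 days.
May 18, 1967 → May 18, 1968: 366 days (Feb 29, 1968 is in that span).
May 18, 1968 → May 18, 1969: 365 days.
May 18, 1969 → May 18, 1970: 365 days.
May 18, 1970 → May 18, 1971: 365 days.
May 18, 1971 → May 18, 1972: 366 days (Feb 29, 1972 is in that span).
May 18, 1972 → May 18, 1973: 365 days.
May 18, 1973 → May 18, 1974: 365 days.
May 18, 1974 → May 18, 1975: 365 days.
May 18, 1975 → May 18, 1976: 366 days (Feb 29, 1976 is in that span).
May 18, 1976 → May 18, 1977: 365 days.
May 18, 1977 → May 18, 1978: 365 days.
May 18, 1978 → May 18, 1979: 365 days.
May 18, 1979 → May 18, 1980: 366 days (Feb 29, 1980 is in that span).
May 18, 1980 → May 18, 1981: 365 days.
May 18, 1981 → May 18, 1982: 365 days.
May 18, 1982 → May 18, 1983: 365 days.
May 18, 1983 → Jun 18, 1983: 31 days (May has 31).
Jun 18, 1983 → Jul 18, 1983: 30 days (June has 30).
Jul 18, 1983 → Aug 18, 1983: 31 days (July has 31).
Aug 18, 1983 → Sep 18, 1983: 31 days (August has 31).
Sep 18, 1983 → Oct 18, 1983: 30 days (September has 30).
Oct 18, 1983 → Nov 18, 1983: 31 days (October has 31).
Nov 18, 1983 → Dec 18, 1983: 30 days (November has 30).
Dec 18, 1983 → Jan 18, 1984: 31 days (December has 31).
Jan 18, 1984 → Feb 18, 1984: 31 days (January has 31).
Feb 18, 1984 → Mar 18, 1984: 29 days (February has 29).
Mar 18, 1984 → Apr 5, 1984: 18 days.
Total: 7262 days.

7262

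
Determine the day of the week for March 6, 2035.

Tuesday

Doomsday rule: the anchor day for the 2000s is Tuesday. For year 35: 35÷12 = 2 r 11, and 11÷4 = 2, so 2+11+2 = 15.
Tuesday + 15 ≡ Wednesday — that's 2035's doomsday.
In March the doomsday date is Mar 14.
Mar 6 is 8 days before Mar 14; 8 mod 7 = 1, so Wednesday − 1 = Tuesday.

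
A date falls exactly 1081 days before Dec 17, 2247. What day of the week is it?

Tuesday

First find the weekday of Dec 17, 2247. Doomsday rule: the anchor day for the 2200s is Friday. For year 47: 47÷12 = 3 r 11, and 11÷4 = 2, so 3+11+2 = 16.
Friday + 16 ≡ Sunday — that's 2247's doomsday.
In December the doomsday date is Dec 12.
Dec 17 is 5 days after Dec 12; 5 mod 7 = 5, so Sunday + 5 = Friday.
1081 mod 7 = 3, so 1081 days before a Friday is Friday − 3 = Tuesday.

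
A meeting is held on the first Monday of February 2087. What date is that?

February 1, 2087 is a Saturday.
The first Monday is therefore February 3 (2 days later).

February 3, 2087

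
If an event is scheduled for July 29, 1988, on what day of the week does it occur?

Friday

Doomsday rule: the anchor day for the 1900s is Wednesday. For year 88: 88÷12 = 7 r 4, and 4÷4 = 1, so 7+4+1 = 12.
Wednesday + 12 ≡ Monday — that's 1988's doomsday.
In July the doomsday date is Jul 11.
Jul 29 is 18 days after Jul 11; 18 mod 7 = 4, so Monday + 4 = Friday.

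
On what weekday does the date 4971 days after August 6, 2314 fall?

First find the weekday of Aug 6, 2314. Doomsday rule: the anchor day for the 2300s is Wednesday. For year 14: 14÷12 = 1 r 2, and 2÷4 = 0, so 1+2+0 = 3.
Wednesday + 3 ≡ Saturday — that's 2314's doomsday.
In August the doomsday date is Aug 8.
Aug 6 is 2 days before Aug 8; 2 mod 7 = 2, so Saturday − 2 = Thursday.
4971 mod 7 = 1, so 4971 days after a Thursday is Thursday + 1 = Friday.

Friday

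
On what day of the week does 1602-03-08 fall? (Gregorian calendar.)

Doomsday rule: the anchor day for the 1600s is Tuesday. For year 02: 2÷12 = 0 r 2, and 2÷4 = 0, so 0+2+0 = 2.
Tuesday + 2 ≡ Thursday — that's 1602's doomsday.
In March the doomsday date is Mar 14.
Mar 8 is 6 days before Mar 14; 6 mod 7 = 6, so Thursday − 6 = Friday.

Friday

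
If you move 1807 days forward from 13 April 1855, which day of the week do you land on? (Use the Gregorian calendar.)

Saturday

First find the weekday of Apr 13, 1855. Doomsday rule: the anchor day for the 1800s is Friday. For year 55: 55÷12 = 4 r 7, and 7÷4 = 1, so 4+7+1 = 12.
Friday + 12 ≡ Wednesday — that's 1855's doomsday.
In April the doomsday date is Apr 4.
Apr 13 is 9 days after Apr 4; 9 mod 7 = 2, so Wednesday + 2 = Friday.
1807 mod 7 = 1, so 1807 days after a Friday is Friday + 1 = Saturday.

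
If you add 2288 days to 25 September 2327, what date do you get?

+366 (one year; includes Feb 29, 2328) → Sep 25, 2328 (1922 left).
+365 (one year) → Sep 25, 2329 (1557 left).
+365 (one year) → Sep 25, 2330 (1192 left).
+365 (one year) → Sep 25, 2331 (827 left).
+366 (one year; includes Feb 29, 2332) → Sep 25, 2332 (461 left).
+365 (one year) → Sep 25, 2333 (96 left).
Sep has 30 days: +6 → Oct 1, 2333 (90 left).
Oct has 31 days: +31 → Nov 1, 2333 (59 left).
Nov has 30 days: +30 → Dec 1, 2333 (29 left).
+29 → Dec 30, 2333.

December 30, 2333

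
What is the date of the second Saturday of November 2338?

November 1, 2338 is a Tuesday.
The first Saturday is therefore November 5 (4 days later).
The second Saturday is 5 + 1×7 = November 12.

November 12, 2338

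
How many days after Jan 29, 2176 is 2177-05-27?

484

Jan 29, 2176 → Jan 29, 2177: 366 days (Feb 29, 2176 is in that span).
Jan 29, 2177 → Feb 28, 2177: 30 days (January has 31).
Feb 28, 2177 → Mar 28, 2177: 28 days (February has 28).
Mar 28, 2177 → Apr 28, 2177: 31 days (March has 31).
Apr 28, 2177 → May 27, 2177: 29 days.
Total: 484 days.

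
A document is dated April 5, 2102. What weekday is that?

Wednesday

January 1, 2102 is a Sunday.
Jan 1, 2102 → Feb 1, 2102: 31 days (January has 31).
Feb 1, 2102 → Mar 1, 2102: 28 days (February has 28).
Mar 1, 2102 → Apr 1, 2102: 31 days (March has 31).
Apr 1, 2102 → Apr 5, 2102: 4 days.
Total: 94 days.
94 mod 7 = 3, so Sunday + 3 = Wednesday.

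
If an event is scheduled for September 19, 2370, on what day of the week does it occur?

Doomsday rule: the anchor day for the 2300s is Wednesday. For year 70: 70÷12 = 5 r 10, and 10÷4 = 2, so 5+10+2 = 17.
Wednesday + 17 ≡ Saturday — that's 2370's doomsday.
In September the doomsday date is Sep 5.
Sep 19 is 14 days after Sep 5; 14 mod 7 = 0, so Saturday + 0 = Saturday.

Saturday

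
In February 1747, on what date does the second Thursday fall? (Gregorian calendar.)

February 9, 1747

February 1, 1747 is a Wednesday.
The first Thursday is therefore February 2 (1 days later).
The second Thursday is 2 + 1×7 = February 9.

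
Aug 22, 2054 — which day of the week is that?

Saturday

Doomsday rule: the anchor day for the 2000s is Tuesday. For year 54: 54÷12 = 4 r 6, and 6÷4 = 1, so 4+6+1 = 11.
Tuesday + 11 ≡ Saturday — that's 2054's doomsday.
In August the doomsday date is Aug 8.
Aug 22 is 14 days after Aug 8; 14 mod 7 = 0, so Saturday + 0 = Saturday.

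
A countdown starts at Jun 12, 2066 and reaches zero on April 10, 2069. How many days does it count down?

1033

Jun 12, 2066 → Jun 12, 2067: 365 days.
Jun 12, 2067 → Jun 12, 2068: 366 days (Feb 29, 2068 is in that span).
Jun 12, 2068 → Jul 12, 2068: 30 days (June has 30).
Jul 12, 2068 → Aug 12, 2068: 31 days (July has 31).
Aug 12, 2068 → Sep 12, 2068: 31 days (August has 31).
Sep 12, 2068 → Oct 12, 2068: 30 days (September has 30).
Oct 12, 2068 → Nov 12, 2068: 31 days (October has 31).
Nov 12, 2068 → Dec 12, 2068: 30 days (November has 30).
Dec 12, 2068 → Jan 12, 2069: 31 days (December has 31).
Jan 12, 2069 → Feb 12, 2069: 31 days (January has 31).
Feb 12, 2069 → Mar 12, 2069: 28 days (February has 28).
Mar 12, 2069 → Apr 10, 2069: 29 days.
Total: 1033 days.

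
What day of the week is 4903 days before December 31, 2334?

Dec 31, 2334 is a Monday.
4903 mod 7 = 3, so 4903 days before a Monday is Monday − 3 = Friday.

Friday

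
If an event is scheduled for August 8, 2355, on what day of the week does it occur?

Doomsday rule: the anchor day for the 2300s is Wednesday. For year 55: 55÷12 = 4 r 7, and 7÷4 = 1, so 4+7+1 = 12.
Wednesday + 12 ≡ Monday — that's 2355's doomsday.
In August the doomsday date is Aug 8.
Aug 8 is the doomsday itself: Monday.

Monday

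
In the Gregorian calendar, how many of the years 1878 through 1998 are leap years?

Multiples of 4 in [1878,1998]: 30.
Of those, multiples of 100: 1 (not leap unless ÷400).
Multiples of 400: 0.
Leap years = 30 − 1 + 0 = 29.

29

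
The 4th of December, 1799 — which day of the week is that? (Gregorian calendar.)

Doomsday rule: the anchor day for the 1700s is Sunday. For year 99: 99÷12 = 8 r 3, and 3÷4 = 0, so 8+3+0 = 11.
Sunday + 11 ≡ Thursday — that's 1799's doomsday.
In December the doomsday date is Dec 12.
Dec 4 is 8 days before Dec 12; 8 mod 7 = 1, so Thursday − 1 = Wednesday.

Wednesday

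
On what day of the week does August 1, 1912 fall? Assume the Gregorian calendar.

Thursday

January 1, 1912 is a Monday.
Jan 1, 1912 → Feb 1, 1912: 31 days (January has 31).
Feb 1, 1912 → Mar 1, 1912: 29 days (February has 29).
Mar 1, 1912 → Apr 1, 1912: 31 days (March has 31).
Apr 1, 1912 → May 1, 1912: 30 days (April has 30).
May 1, 1912 → Jun 1, 1912: 31 days (May has 31).
Jun 1, 1912 → Jul 1, 1912: 30 days (June has 30).
Jul 1, 1912 → Aug 1, 1912: 31 days.
Total: 213 days.
213 mod 7 = 3, so Monday + 3 = Thursday.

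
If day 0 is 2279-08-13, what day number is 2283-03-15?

Aug 13, 2279 → Aug 13, 2280: 366 days (Feb 29, 2280 is in that span).
Aug 13, 2280 → Aug 13, 2281: 365 days.
Aug 13, 2281 → Aug 13, 2282: 365 days.
Aug 13, 2282 → Sep 13, 2282: 31 days (August has 31).
Sep 13, 2282 → Oct 13, 2282: 30 days (September has 30).
Oct 13, 2282 → Nov 13, 2282: 31 days (October has 31).
Nov 13, 2282 → Dec 13, 2282: 30 days (November has 30).
Dec 13, 2282 → Jan 13, 2283: 31 days (December has 31).
Jan 13, 2283 → Feb 13, 2283: 31 days (January has 31).
Feb 13, 2283 → Mar 13, 2283: 28 days (February has 28).
Mar 13, 2283 → Mar 15, 2283: 2 days.
Total: 1310 days.

1310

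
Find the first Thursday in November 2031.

November 1, 2031 is a Saturday.
The first Thursday is therefore November 6 (5 days later).

November 6, 2031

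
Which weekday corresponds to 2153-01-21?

Sunday

Doomsday rule: the anchor day for the 2100s is Sunday. For year 53: 53÷12 = 4 r 5, and 5÷4 = 1, so 4+5+1 = 10.
Sunday + 10 ≡ Wednesday — that's 2153's doomsday.
In January the doomsday date is Jan 3 (2153 is not a leap year).
Jan 21 is 18 days after Jan 3; 18 mod 7 = 4, so Wednesday + 4 = Sunday.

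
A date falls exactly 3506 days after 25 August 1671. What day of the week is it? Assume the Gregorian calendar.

Monday

First find the weekday of Aug 25, 1671. Doomsday rule: the anchor day for the 1600s is Tuesday. For year 71: 71÷12 = 5 r 11, and 11÷4 = 2, so 5+11+2 = 18.
Tuesday + 18 ≡ Saturday — that's 1671's doomsday.
In August the doomsday date is Aug 8.
Aug 25 is 17 days after Aug 8; 17 mod 7 = 3, so Saturday + 3 = Tuesday.
3506 mod 7 = 6, so 3506 days after a Tuesday is Tuesday + 6 = Monday.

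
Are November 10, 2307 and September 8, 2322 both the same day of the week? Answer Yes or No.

From Nov 10, 2307 to Sep 8, 2322 is 5416 days.
5416 mod 7 = 5, so they are different weekdays.
(Nov 10, 2307 is a Sunday; Sep 8, 2322 is a Friday.)

No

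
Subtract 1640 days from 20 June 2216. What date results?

December 24, 2211

−366 (one year; includes Feb 29, 2216) → Jun 20, 2215 (1274 left).
−365 (one year) → Jun 20, 2214 (909 left).
−365 (one year) → Jun 20, 2213 (544 left).
−365 (one year) → Jun 20, 2212 (179 left).
−20 → May 31, 2212 (end of May, 31 days; 159 left).
−31 → Apr 30, 2212 (end of Apr, 30 days; 128 left).
−30 → Mar 31, 2212 (end of Mar, 31 days; 98 left).
−31 → Feb 29, 2212 (end of Feb, 29 days; 67 left).
−29 → Jan 31, 2212 (end of Jan, 31 days; 38 left).
−31 → Dec 31, 2211 (end of Dec, 31 days; 7 left).
−7 → Dec 24, 2211.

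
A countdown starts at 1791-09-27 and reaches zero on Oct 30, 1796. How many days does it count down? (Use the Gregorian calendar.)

1860

Sep 27, 1791 → Sep 27, 1792: 366 days (Feb 29, 1792 is in that span).
Sep 27, 1792 → Sep 27, 1793: 365 days.
Sep 27, 1793 → Sep 27, 1794: 365 days.
Sep 27, 1794 → Sep 27, 1795: 365 days.
Sep 27, 1795 → Oct 27, 1795: 30 days (September has 30).
Oct 27, 1795 → Nov 27, 1795: 31 days (October has 31).
Nov 27, 1795 → Dec 27, 1795: 30 days (November has 30).
Dec 27, 1795 → Jan 27, 1796: 31 days (December has 31).
Jan 27, 1796 → Feb 27, 1796: 31 days (January has 31).
Feb 27, 1796 → Mar 27, 1796: 29 days (February has 29).
Mar 27, 1796 → Apr 27, 1796: 31 days (March has 31).
Apr 27, 1796 → May 27, 1796: 30 days (April has 30).
May 27, 1796 → Jun 27, 1796: 31 days (May has 31).
Jun 27, 1796 → Jul 27, 1796: 30 days (June has 30).
Jul 27, 1796 → Aug 27, 1796: 31 days (July has 31).
Aug 27, 1796 → Sep 27, 1796: 31 days (August has 31).
Sep 27, 1796 → Oct 27, 1796: 30 days (September has 30).
Oct 27, 1796 → Oct 30, 1796: 3 days.
Total: 1860 days.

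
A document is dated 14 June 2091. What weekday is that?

Thursday

January 1, 2091 is a Monday.
Jan 1, 2091 → Feb 1, 2091: 31 days (January has 31).
Feb 1, 2091 → Mar 1, 2091: 28 days (February has 28).
Mar 1, 2091 → Apr 1, 2091: 31 days (March has 31).
Apr 1, 2091 → May 1, 2091: 30 days (April has 30).
May 1, 2091 → Jun 1, 2091: 31 days (May has 31).
Jun 1, 2091 → Jun 14, 2091: 13 days.
Total: 164 days.
164 mod 7 = 3, so Monday + 3 = Thursday.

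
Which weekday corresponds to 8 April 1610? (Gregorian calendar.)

Thursday

Doomsday rule: the anchor day for the 1600s is Tuesday. For year 10: 10÷12 = 0 r 10, and 10÷4 = 2, so 0+10+2 = 12.
Tuesday + 12 ≡ Sunday — that's 1610's doomsday.
In April the doomsday date is Apr 4.
Apr 8 is 4 days after Apr 4; 4 mod 7 = 4, so Sunday + 4 = Thursday.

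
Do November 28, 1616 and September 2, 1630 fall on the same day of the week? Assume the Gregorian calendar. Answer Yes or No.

Yes

From Nov 28, 1616 to Sep 2, 1630 is 5026 days.
5026 mod 7 = 0, so they are the same weekday.
(Nov 28, 1616 is a Monday; Sep 2, 1630 is a Monday.)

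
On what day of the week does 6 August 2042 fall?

January 1, 2042 is a Wednesday.
Jan 1, 2042 → Feb 1, 2042: 31 days (January has 31).
Feb 1, 2042 → Mar 1, 2042: 28 days (February has 28).
Mar 1, 2042 → Apr 1, 2042: 31 days (March has 31).
Apr 1, 2042 → May 1, 2042: 30 days (April has 30).
May 1, 2042 → Jun 1, 2042: 31 days (May has 31).
Jun 1, 2042 → Jul 1, 2042: 30 days (June has 30).
Jul 1, 2042 → Aug 1, 2042: 31 days (July has 31).
Aug 1, 2042 → Aug 6, 2042: 5 days.
Total: 217 days.
217 mod 7 = 0, so Wednesday + 0 = Wednesday.

Wednesday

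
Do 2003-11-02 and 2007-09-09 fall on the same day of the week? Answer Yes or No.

Yes

From Nov 2, 2003 to Sep 9, 2007 is 1407 days.
1407 mod 7 = 0, so they are the same weekday.
(Nov 2, 2003 is a Sunday; Sep 9, 2007 is a Sunday.)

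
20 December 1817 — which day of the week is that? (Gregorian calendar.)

Doomsday rule: the anchor day for the 1800s is Friday. For year 17: 17÷12 = 1 r 5, and 5÷4 = 1, so 1+5+1 = 7.
Friday + 7 ≡ Friday — that's 1817's doomsday.
In December the doomsday date is Dec 12.
Dec 20 is 8 days after Dec 12; 8 mod 7 = 1, so Friday + 1 = Saturday.

Saturday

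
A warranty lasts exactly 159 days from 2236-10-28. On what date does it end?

Oct has 31 days: +4 → Nov 1, 2236 (155 left).
Nov has 30 days: +30 → Dec 1, 2236 (125 left).
Dec has 31 days: +31 → Jan 1, 2237 (94 left).
Jan has 31 days: +31 → Feb 1, 2237 (63 left).
Feb has 28 days: +28 → Mar 1, 2237 (35 left).
Mar has 31 days: +31 → Apr 1, 2237 (4 left).
+4 → Apr 5, 2237.

April 5, 2237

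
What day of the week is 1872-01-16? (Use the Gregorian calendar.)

Doomsday rule: the anchor day for the 1800s is Friday. For year 72: 72÷12 = 6 r 0, and 0÷4 = 0, so 6+0+0 = 6.
Friday + 6 ≡ Thursday — that's 1872's doomsday.
In January the doomsday date is Jan 4 (1872 is a leap year (divisible by 4)).
Jan 16 is 12 days after Jan 4; 12 mod 7 = 5, so Thursday + 5 = Tuesday.

Tuesday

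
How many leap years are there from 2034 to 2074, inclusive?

Multiples of 4 in [2034,2074]: 10.
Of those, multiples of 100: 0 (not leap unless ÷400).
Multiples of 400: 0.
Leap years = 10 − 0 + 0 = 10.

10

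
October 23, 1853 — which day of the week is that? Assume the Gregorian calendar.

Doomsday rule: the anchor day for the 1800s is Friday. For year 53: 53÷12 = 4 r 5, and 5÷4 = 1, so 4+5+1 = 10.
Friday + 10 ≡ Monday — that's 1853's doomsday.
In October the doomsday date is Oct 10.
Oct 23 is 13 days after Oct 10; 13 mod 7 = 6, so Monday + 6 = Sunday.

Sunday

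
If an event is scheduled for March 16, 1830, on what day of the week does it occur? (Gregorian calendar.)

January 1, 1830 is a Friday.
Jan 1, 1830 → Feb 1, 1830: 31 days (January has 31).
Feb 1, 1830 → Mar 1, 1830: 28 days (February has 28).
Mar 1, 1830 → Mar 16, 1830: 15 days.
Total: 74 days.
74 mod 7 = 4, so Friday + 4 = Tuesday.

Tuesday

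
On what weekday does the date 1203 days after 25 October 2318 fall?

Oct 25, 2318 is a Friday.
1203 mod 7 = 6, so 1203 days after a Friday is Friday + 6 = Thursday.

Thursday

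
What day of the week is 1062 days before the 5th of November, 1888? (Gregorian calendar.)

Wednesday

First find the weekday of Nov 5, 1888. Doomsday rule: the anchor day for the 1800s is Friday. For year 88: 88÷12 = 7 r 4, and 4÷4 = 1, so 7+4+1 = 12.
Friday + 12 ≡ Wednesday — that's 1888's doomsday.
In November the doomsday date is Nov 7.
Nov 5 is 2 days before Nov 7; 2 mod 7 = 2, so Wednesday − 2 = Monday.
1062 mod 7 = 5, so 1062 days before a Monday is Monday − 5 = Wednesday.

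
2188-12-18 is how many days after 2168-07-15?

Jul 15, 2168 → Jul 15, 2169: 365 days.
Jul 15, 2169 → Jul 15, 2170: 365 days.
Jul 15, 2170 → Jul 15, 2171: 365 days.
Jul 15, 2171 → Jul 15, 2172: 366 days (Feb 29, 2172 is in that span).
Jul 15, 2172 → Jul 15, 2173: 365 days.
Jul 15, 2173 → Jul 15, 2174: 365 days.
Jul 15, 2174 → Jul 15, 2175: 365 days.
Jul 15, 2175 → Jul 15, 2176: 366 days (Feb 29, 2176 is in that span).
Jul 15, 2176 → Jul 15, 2177: 365 days.
Jul 15, 2177 → Jul 15, 2178: 365 days.
Jul 15, 2178 → Jul 15, 2179: 365 days.
Jul 15, 2179 → Jul 15, 2180: 366 days (Feb 29, 2180 is in that span).
Jul 15, 2180 → Jul 15, 2181: 365 days.
Jul 15, 2181 → Jul 15, 2182: 365 days.
Jul 15, 2182 → Jul 15, 2183: 365 days.
Jul 15, 2183 → Jul 15, 2184: 366 days (Feb 29, 2184 is in that span).
Jul 15, 2184 → Jul 15, 2185: 365 days.
Jul 15, 2185 → Jul 15, 2186: 365 days.
Jul 15, 2186 → Jul 15, 2187: 365 days.
Jul 15, 2187 → Jul 15, 2188: 366 days (Feb 29, 2188 is in that span).
Jul 15, 2188 → Aug 15, 2188: 31 days (July has 31).
Aug 15, 2188 → Sep 15, 2188: 31 days (August has 31).
Sep 15, 2188 → Oct 15, 2188: 30 days (September has 30).
Oct 15, 2188 → Nov 15, 2188: 31 days (October has 31).
Nov 15, 2188 → Dec 15, 2188: 30 days (November has 30).
Dec 15, 2188 → Dec 18, 2188: 3 days.
Total: 7461 days.

7461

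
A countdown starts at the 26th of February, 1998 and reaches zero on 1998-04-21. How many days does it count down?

Feb 26, 1998 → Mar 26, 1998: 28 days (February has 28).
Mar 26, 1998 → Apr 21, 1998: 26 days.
Total: 54 days.

54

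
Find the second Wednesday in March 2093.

March 1, 2093 is a Sunday.
The first Wednesday is therefore March 4 (3 days later).
The second Wednesday is 4 + 1×7 = March 11.

March 11, 2093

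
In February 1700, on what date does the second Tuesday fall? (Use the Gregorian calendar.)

February 9, 1700

February 1, 1700 is a Monday.
The first Tuesday is therefore February 2 (1 days later).
The second Tuesday is 2 + 1×7 = February 9.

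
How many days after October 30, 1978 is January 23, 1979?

85

Oct 30, 1978 → Nov 30, 1978: 31 days (October has 31).
Nov 30, 1978 → Dec 30, 1978: 30 days (November has 30).
Dec 30, 1978 → Jan 23, 1979: 24 days.
Total: 85 days.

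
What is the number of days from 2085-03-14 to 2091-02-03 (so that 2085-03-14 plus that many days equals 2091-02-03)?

Mar 14, 2085 → Mar 14, 2086: 365 days.
Mar 14, 2086 → Mar 14, 2087: 365 days.
Mar 14, 2087 → Mar 14, 2088: 366 days (Feb 29, 2088 is in that span).
Mar 14, 2088 → Mar 14, 2089: 365 days.
Mar 14, 2089 → Mar 14, 2090: 365 days.
Mar 14, 2090 → Apr 14, 2090: 31 days (March has 31).
Apr 14, 2090 → May 14, 2090: 30 days (April has 30).
May 14, 2090 → Jun 14, 2090: 31 days (May has 31).
Jun 14, 2090 → Jul 14, 2090: 30 days (June has 30).
Jul 14, 2090 → Aug 14, 2090: 31 days (July has 31).
Aug 14, 2090 → Sep 14, 2090: 31 days (August has 31).
Sep 14, 2090 → Oct 14, 2090: 30 days (September has 30).
Oct 14, 2090 → Nov 14, 2090: 31 days (October has 31).
Nov 14, 2090 → Dec 14, 2090: 30 days (November has 30).
Dec 14, 2090 → Jan 14, 2091: 31 days (December has 31).
Jan 14, 2091 → Feb 3, 2091: 20 days.
Total: 2152 days.

2152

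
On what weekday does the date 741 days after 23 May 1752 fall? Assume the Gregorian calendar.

Monday

First find the weekday of May 23, 1752. Doomsday rule: the anchor day for the 1700s is Sunday. For year 52: 52÷12 = 4 r 4, and 4÷4 = 1, so 4+4+1 = 9.
Sunday + 9 ≡ Tuesday — that's 1752's doomsday.
In May the doomsday date is May 9.
May 23 is 14 days after May 9; 14 mod 7 = 0, so Tuesday + 0 = Tuesday.
741 mod 7 = 6, so 741 days after a Tuesday is Tuesday + 6 = Monday.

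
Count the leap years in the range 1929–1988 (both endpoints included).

15

Multiples of 4 in [1929,1988]: 15.
Of those, multiples of 100: 0 (not leap unless ÷400).
Multiples of 400: 0.
Leap years = 15 − 0 + 0 = 15.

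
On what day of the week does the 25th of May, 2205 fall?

Saturday

Doomsday rule: the anchor day for the 2200s is Friday. For year 05: 5÷12 = 0 r 5, and 5÷4 = 1, so 0+5+1 = 6.
Friday + 6 ≡ Thursday — that's 2205's doomsday.
In May the doomsday date is May 9.
May 25 is 16 days after May 9; 16 mod 7 = 2, so Thursday + 2 = Saturday.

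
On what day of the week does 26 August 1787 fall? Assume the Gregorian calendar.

Sunday

Doomsday rule: the anchor day for the 1700s is Sunday. For year 87: 87÷12 = 7 r 3, and 3÷4 = 0, so 7+3+0 = 10.
Sunday + 10 ≡ Wednesday — that's 1787's doomsday.
In August the doomsday date is Aug 8.
Aug 26 is 18 days after Aug 8; 18 mod 7 = 4, so Wednesday + 4 = Sunday.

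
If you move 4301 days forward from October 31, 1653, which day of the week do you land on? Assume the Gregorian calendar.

Monday

First find the weekday of Oct 31, 1653. Doomsday rule: the anchor day for the 1600s is Tuesday. For year 53: 53÷12 = 4 r 5, and 5÷4 = 1, so 4+5+1 = 10.
Tuesday + 10 ≡ Friday — that's 1653's doomsday.
In October the doomsday date is Oct 10.
Oct 31 is 21 days after Oct 10; 21 mod 7 = 0, so Friday + 0 = Friday.
4301 mod 7 = 3, so 4301 days after a Friday is Friday + 3 = Monday.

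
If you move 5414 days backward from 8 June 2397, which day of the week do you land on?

Thursday

Jun 8, 2397 is a Sunday.
5414 mod 7 = 3, so 5414 days before a Sunday is Sunday − 3 = Thursday.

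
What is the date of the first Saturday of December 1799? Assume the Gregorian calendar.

December 1, 1799 is a Sunday.
The first Saturday is therefore December 7 (6 days later).

December 7, 1799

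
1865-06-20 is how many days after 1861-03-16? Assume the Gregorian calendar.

1557

Mar 16, 1861 → Mar 16, 1862: 365 days.
Mar 16, 1862 → Mar 16, 1863: 365 days.
Mar 16, 1863 → Mar 16, 1864: 366 days (Feb 29, 1864 is in that span).
Mar 16, 1864 → Mar 16, 1865: 365 days.
Mar 16, 1865 → Apr 16, 1865: 31 days (March has 31).
Apr 16, 1865 → May 16, 1865: 30 days (April has 30).
May 16, 1865 → Jun 16, 1865: 31 days (May has 31).
Jun 16, 1865 → Jun 20, 1865: 4 days.
Total: 1557 days.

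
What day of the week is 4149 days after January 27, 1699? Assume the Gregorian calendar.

Sunday

Jan 27, 1699 is a Tuesday.
4149 mod 7 = 5, so 4149 days after a Tuesday is Tuesday + 5 = Sunday.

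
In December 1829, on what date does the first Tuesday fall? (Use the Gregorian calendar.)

December 1, 1829 is a Tuesday.
The first Tuesday is therefore December 1 (same day).

December 1, 1829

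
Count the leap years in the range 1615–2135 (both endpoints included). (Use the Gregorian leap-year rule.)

Multiples of 4 in [1615,2135]: 130.
Of those, multiples of 100: 5 (not leap unless ÷400).
Multiples of 400: 1.
Leap years = 130 − 5 + 1 = 126.

126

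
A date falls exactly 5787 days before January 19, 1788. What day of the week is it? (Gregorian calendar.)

First find the weekday of Jan 19, 1788. Doomsday rule: the anchor day for the 1700s is Sunday. For year 88: 88÷12 = 7 r 4, and 4÷4 = 1, so 7+4+1 = 12.
Sunday + 12 ≡ Friday — that's 1788's doomsday.
In January the doomsday date is Jan 4 (1788 is a leap year (divisible by 4)).
Jan 19 is 15 days after Jan 4; 15 mod 7 = 1, so Friday + 1 = Saturday.
5787 mod 7 = 5, so 5787 days before a Saturday is Saturday − 5 = Monday.

Monday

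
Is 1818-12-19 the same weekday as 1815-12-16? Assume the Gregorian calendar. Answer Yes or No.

Yes

From Dec 16, 1815 to Dec 19, 1818 is 1099 days.
1099 mod 7 = 0, so they are the same weekday.
(Dec 16, 1815 is a Saturday; Dec 19, 1818 is a Saturday.)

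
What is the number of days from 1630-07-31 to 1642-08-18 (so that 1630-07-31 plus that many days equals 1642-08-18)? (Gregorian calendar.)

4401

Jul 31, 1630 → Jul 31, 1631: 365 days.
Jul 31, 1631 → Jul 31, 1632: 366 days (Feb 29, 1632 is in that span).
Jul 31, 1632 → Jul 31, 1633: 365 days.
Jul 31, 1633 → Jul 31, 1634: 365 days.
Jul 31, 1634 → Jul 31, 1635: 365 days.
Jul 31, 1635 → Jul 31, 1636: 366 days (Feb 29, 1636 is in that span).
Jul 31, 1636 → Jul 31, 1637: 365 days.
Jul 31, 1637 → Jul 31, 1638: 365 days.
Jul 31, 1638 → Jul 31, 1639: 365 days.
Jul 31, 1639 → Jul 31, 1640: 366 days (Feb 29, 1640 is in that span).
Jul 31, 1640 → Jul 31, 1641: 365 days.
Jul 31, 1641 → Aug 31, 1641: 31 days (July has 31).
Aug 31, 1641 → Sep 30, 1641: 30 days (August has 31).
Sep 30, 1641 → Oct 30, 1641: 30 days (September has 30).
Oct 30, 1641 → Nov 30, 1641: 31 days (October has 31).
Nov 30, 1641 → Dec 30, 1641: 30 days (November has 30).
Dec 30, 1641 → Jan 30, 1642: 31 days (December has 31).
Jan 30, 1642 → Feb 28, 1642: 29 days (January has 31).
Feb 28, 1642 → Mar 28, 1642: 28 days (February has 28).
Mar 28, 1642 → Apr 28, 1642: 31 days (March has 31).
Apr 28, 1642 → May 28, 1642: 30 days (April has 30).
May 28, 1642 → Jun 28, 1642: 31 days (May has 31).
Jun 28, 1642 → Jul 28, 1642: 30 days (June has 30).
Jul 28, 1642 → Aug 18, 1642: 21 days.
Total: 4401 days.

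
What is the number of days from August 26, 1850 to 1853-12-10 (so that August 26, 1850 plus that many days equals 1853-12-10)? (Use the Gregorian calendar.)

Aug 26, 1850 → Aug 26, 1851: 365 days.
Aug 26, 1851 → Aug 26, 1852: 366 days (Feb 29, 1852 is in that span).
Aug 26, 1852 → Aug 26, 1853: 365 days.
Aug 26, 1853 → Sep 26, 1853: 31 days (August has 31).
Sep 26, 1853 → Oct 26, 1853: 30 days (September has 30).
Oct 26, 1853 → Nov 26, 1853: 31 days (October has 31).
Nov 26, 1853 → Dec 10, 1853: 14 days.
Total: 1202 days.

1202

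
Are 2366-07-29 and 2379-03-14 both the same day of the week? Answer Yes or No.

From Jul 29, 2366 to Mar 14, 2379 is 4611 days.
4611 mod 7 = 5, so they are different weekdays.
(Jul 29, 2366 is a Friday; Mar 14, 2379 is a Wednesday.)

No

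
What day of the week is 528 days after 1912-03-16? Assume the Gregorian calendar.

First find the weekday of Mar 16, 1912. Doomsday rule: the anchor day for the 1900s is Wednesday. For year 12: 12÷12 = 1 r 0, and 0÷4 = 0, so 1+0+0 = 1.
Wednesday + 1 ≡ Thursday — that's 1912's doomsday.
In March the doomsday date is Mar 14.
Mar 16 is 2 days after Mar 14; 2 mod 7 = 2, so Thursday + 2 = Saturday.
528 mod 7 = 3, so 528 days after a Saturday is Saturday + 3 = Tuesday.

Tuesday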